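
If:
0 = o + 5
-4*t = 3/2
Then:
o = -5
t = -3/8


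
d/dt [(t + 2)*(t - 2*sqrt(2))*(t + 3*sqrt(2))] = 3*t^2 + 2*sqrt(2)*t + 4*t - 12 + 2*sqrt(2)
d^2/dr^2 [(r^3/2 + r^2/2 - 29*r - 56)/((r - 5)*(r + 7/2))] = 42*(-7*r^3 - 39*r^2 - 309*r - 73)/(8*r^6 - 36*r^5 - 366*r^4 + 1233*r^3 + 6405*r^2 - 11025*r - 42875)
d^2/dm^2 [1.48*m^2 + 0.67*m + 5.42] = 2.96000000000000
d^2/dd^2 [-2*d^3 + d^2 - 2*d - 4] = 2 - 12*d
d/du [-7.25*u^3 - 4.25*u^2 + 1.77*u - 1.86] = -21.75*u^2 - 8.5*u + 1.77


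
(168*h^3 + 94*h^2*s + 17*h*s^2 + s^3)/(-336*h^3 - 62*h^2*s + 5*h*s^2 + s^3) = (4*h + s)/(-8*h + s)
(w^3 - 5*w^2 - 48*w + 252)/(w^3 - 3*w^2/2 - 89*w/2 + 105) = 2*(w - 6)/(2*w - 5)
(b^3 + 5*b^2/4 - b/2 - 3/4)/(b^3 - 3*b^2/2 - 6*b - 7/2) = (4*b - 3)/(2*(2*b - 7))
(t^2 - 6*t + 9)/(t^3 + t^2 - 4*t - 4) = (t^2 - 6*t + 9)/(t^3 + t^2 - 4*t - 4)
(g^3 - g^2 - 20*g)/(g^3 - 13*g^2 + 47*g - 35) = g*(g + 4)/(g^2 - 8*g + 7)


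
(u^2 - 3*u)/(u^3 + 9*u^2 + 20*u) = (u - 3)/(u^2 + 9*u + 20)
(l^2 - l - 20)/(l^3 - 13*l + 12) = (l - 5)/(l^2 - 4*l + 3)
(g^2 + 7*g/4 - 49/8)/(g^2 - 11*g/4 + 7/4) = (g + 7/2)/(g - 1)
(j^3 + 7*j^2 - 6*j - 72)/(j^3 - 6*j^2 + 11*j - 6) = (j^2 + 10*j + 24)/(j^2 - 3*j + 2)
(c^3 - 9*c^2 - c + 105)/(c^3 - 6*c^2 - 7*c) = (c^2 - 2*c - 15)/(c*(c + 1))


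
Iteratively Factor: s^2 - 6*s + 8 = (s - 2)*(s - 4)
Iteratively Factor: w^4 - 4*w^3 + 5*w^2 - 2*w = (w - 1)*(w^3 - 3*w^2 + 2*w) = w*(w - 1)*(w^2 - 3*w + 2) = w*(w - 2)*(w - 1)*(w - 1)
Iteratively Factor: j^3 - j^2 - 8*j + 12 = (j - 2)*(j^2 + j - 6) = (j - 2)^2*(j + 3)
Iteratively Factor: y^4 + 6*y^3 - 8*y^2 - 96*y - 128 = (y + 2)*(y^3 + 4*y^2 - 16*y - 64) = (y + 2)*(y + 4)*(y^2 - 16) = (y - 4)*(y + 2)*(y + 4)*(y + 4)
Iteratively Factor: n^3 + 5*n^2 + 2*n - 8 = (n - 1)*(n^2 + 6*n + 8) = (n - 1)*(n + 2)*(n + 4)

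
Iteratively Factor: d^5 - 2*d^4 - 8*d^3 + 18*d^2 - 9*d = (d - 3)*(d^4 + d^3 - 5*d^2 + 3*d) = d*(d - 3)*(d^3 + d^2 - 5*d + 3) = d*(d - 3)*(d + 3)*(d^2 - 2*d + 1) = d*(d - 3)*(d - 1)*(d + 3)*(d - 1)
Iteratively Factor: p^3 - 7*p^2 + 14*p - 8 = (p - 1)*(p^2 - 6*p + 8) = (p - 2)*(p - 1)*(p - 4)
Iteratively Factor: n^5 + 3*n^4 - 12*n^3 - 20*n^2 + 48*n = (n)*(n^4 + 3*n^3 - 12*n^2 - 20*n + 48) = n*(n - 2)*(n^3 + 5*n^2 - 2*n - 24) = n*(n - 2)*(n + 4)*(n^2 + n - 6) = n*(n - 2)*(n + 3)*(n + 4)*(n - 2)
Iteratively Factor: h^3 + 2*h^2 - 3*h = (h + 3)*(h^2 - h) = h*(h + 3)*(h - 1)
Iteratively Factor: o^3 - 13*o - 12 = (o - 4)*(o^2 + 4*o + 3) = (o - 4)*(o + 3)*(o + 1)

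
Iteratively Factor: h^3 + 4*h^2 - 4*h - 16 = (h + 2)*(h^2 + 2*h - 8) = (h + 2)*(h + 4)*(h - 2)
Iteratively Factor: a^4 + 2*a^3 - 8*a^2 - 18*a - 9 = (a + 3)*(a^3 - a^2 - 5*a - 3) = (a + 1)*(a + 3)*(a^2 - 2*a - 3) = (a + 1)^2*(a + 3)*(a - 3)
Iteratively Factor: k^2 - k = (k)*(k - 1)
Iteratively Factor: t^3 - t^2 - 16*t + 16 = (t - 4)*(t^2 + 3*t - 4) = (t - 4)*(t + 4)*(t - 1)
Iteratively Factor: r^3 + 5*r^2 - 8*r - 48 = (r - 3)*(r^2 + 8*r + 16) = (r - 3)*(r + 4)*(r + 4)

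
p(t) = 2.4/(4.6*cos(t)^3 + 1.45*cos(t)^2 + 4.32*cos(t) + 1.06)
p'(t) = 2.4*(13.8*sin(t)*cos(t)^2 + 2.9*sin(t)*cos(t) + 4.32*sin(t))/(4.6*cos(t)^3 + 1.45*cos(t)^2 + 4.32*cos(t) + 1.06)^2 = (33.12*cos(t)^2 + 6.96*cos(t) + 10.368)*sin(t)/(4.6*cos(t)^3 + 1.45*cos(t)^2 + 4.32*cos(t) + 1.06)^2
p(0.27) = 0.22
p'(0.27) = 0.11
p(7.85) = 2.23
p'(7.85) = 8.96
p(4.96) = 1.06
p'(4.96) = -2.64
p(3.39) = -0.40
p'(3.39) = -0.24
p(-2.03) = -2.47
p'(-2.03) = -13.13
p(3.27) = -0.38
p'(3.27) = -0.12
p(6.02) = 0.22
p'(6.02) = -0.11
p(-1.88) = -9.60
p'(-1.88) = -172.59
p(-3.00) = -0.38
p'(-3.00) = -0.13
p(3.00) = -0.38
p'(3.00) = 0.13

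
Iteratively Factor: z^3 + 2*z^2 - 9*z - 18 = (z + 3)*(z^2 - z - 6) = (z + 2)*(z + 3)*(z - 3)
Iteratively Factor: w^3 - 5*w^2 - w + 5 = (w - 1)*(w^2 - 4*w - 5) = (w - 5)*(w - 1)*(w + 1)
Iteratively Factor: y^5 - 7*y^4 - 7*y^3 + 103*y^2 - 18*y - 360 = (y - 4)*(y^4 - 3*y^3 - 19*y^2 + 27*y + 90) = (y - 4)*(y + 3)*(y^3 - 6*y^2 - y + 30) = (y - 5)*(y - 4)*(y + 3)*(y^2 - y - 6) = (y - 5)*(y - 4)*(y - 3)*(y + 3)*(y + 2)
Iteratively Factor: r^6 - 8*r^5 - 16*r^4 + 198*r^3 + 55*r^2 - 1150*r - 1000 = (r - 5)*(r^5 - 3*r^4 - 31*r^3 + 43*r^2 + 270*r + 200) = (r - 5)^2*(r^4 + 2*r^3 - 21*r^2 - 62*r - 40) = (r - 5)^2*(r + 4)*(r^3 - 2*r^2 - 13*r - 10) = (r - 5)^2*(r + 1)*(r + 4)*(r^2 - 3*r - 10) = (r - 5)^3*(r + 1)*(r + 4)*(r + 2)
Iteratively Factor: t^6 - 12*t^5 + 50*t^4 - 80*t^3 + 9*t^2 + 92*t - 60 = (t - 1)*(t^5 - 11*t^4 + 39*t^3 - 41*t^2 - 32*t + 60) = (t - 3)*(t - 1)*(t^4 - 8*t^3 + 15*t^2 + 4*t - 20) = (t - 3)*(t - 2)*(t - 1)*(t^3 - 6*t^2 + 3*t + 10) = (t - 3)*(t - 2)*(t - 1)*(t + 1)*(t^2 - 7*t + 10) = (t - 3)*(t - 2)^2*(t - 1)*(t + 1)*(t - 5)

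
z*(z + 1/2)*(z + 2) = z^3 + 5*z^2/2 + z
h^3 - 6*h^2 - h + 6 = (h - 6)*(h - 1)*(h + 1)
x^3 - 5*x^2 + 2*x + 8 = (x - 4)*(x - 2)*(x + 1)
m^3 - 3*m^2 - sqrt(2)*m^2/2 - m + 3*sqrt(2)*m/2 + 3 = (m - 3)*(m - sqrt(2))*(m + sqrt(2)/2)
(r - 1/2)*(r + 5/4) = r^2 + 3*r/4 - 5/8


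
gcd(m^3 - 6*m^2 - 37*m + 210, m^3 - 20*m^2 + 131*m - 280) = m^2 - 12*m + 35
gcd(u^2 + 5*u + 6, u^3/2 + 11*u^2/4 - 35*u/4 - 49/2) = u + 2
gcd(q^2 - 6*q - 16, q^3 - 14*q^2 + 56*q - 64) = q - 8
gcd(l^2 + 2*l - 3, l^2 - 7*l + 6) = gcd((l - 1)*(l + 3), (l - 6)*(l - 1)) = l - 1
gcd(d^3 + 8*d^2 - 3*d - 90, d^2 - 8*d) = 1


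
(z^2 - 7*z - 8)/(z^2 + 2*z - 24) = (z^2 - 7*z - 8)/(z^2 + 2*z - 24)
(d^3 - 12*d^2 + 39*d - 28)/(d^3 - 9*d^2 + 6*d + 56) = (d - 1)/(d + 2)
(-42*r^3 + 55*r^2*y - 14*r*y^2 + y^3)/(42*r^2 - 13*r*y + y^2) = -r + y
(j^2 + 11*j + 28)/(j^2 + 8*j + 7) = (j + 4)/(j + 1)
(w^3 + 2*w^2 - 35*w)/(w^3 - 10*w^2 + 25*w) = (w + 7)/(w - 5)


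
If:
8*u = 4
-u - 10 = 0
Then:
No Solution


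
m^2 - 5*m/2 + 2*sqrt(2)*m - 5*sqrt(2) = (m - 5/2)*(m + 2*sqrt(2))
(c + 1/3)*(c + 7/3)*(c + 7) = c^3 + 29*c^2/3 + 175*c/9 + 49/9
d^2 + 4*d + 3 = (d + 1)*(d + 3)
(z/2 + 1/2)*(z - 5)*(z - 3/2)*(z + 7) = z^4/2 + 3*z^3/4 - 75*z^2/4 + 29*z/4 + 105/4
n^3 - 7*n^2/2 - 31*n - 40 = (n - 8)*(n + 2)*(n + 5/2)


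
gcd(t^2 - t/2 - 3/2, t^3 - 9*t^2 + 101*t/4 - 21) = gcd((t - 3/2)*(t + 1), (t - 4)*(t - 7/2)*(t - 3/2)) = t - 3/2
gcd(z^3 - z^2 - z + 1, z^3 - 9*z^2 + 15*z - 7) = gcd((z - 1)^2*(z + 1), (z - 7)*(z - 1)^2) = z^2 - 2*z + 1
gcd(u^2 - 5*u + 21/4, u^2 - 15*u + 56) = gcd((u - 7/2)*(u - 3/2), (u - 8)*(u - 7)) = 1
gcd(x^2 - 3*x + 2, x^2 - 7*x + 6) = x - 1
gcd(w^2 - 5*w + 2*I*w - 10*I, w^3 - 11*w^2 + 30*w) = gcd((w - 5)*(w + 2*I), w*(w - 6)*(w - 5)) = w - 5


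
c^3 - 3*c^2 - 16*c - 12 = (c - 6)*(c + 1)*(c + 2)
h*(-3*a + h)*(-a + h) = 3*a^2*h - 4*a*h^2 + h^3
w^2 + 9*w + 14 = (w + 2)*(w + 7)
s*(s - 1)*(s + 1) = s^3 - s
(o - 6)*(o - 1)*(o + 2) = o^3 - 5*o^2 - 8*o + 12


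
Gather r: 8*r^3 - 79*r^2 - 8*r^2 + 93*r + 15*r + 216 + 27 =8*r^3 - 87*r^2 + 108*r + 243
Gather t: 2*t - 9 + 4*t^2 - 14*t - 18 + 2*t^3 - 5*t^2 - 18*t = 2*t^3 - t^2 - 30*t - 27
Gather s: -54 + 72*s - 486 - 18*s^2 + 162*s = -18*s^2 + 234*s - 540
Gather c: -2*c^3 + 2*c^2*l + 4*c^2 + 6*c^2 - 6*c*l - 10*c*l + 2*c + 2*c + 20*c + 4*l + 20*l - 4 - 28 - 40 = -2*c^3 + c^2*(2*l + 10) + c*(24 - 16*l) + 24*l - 72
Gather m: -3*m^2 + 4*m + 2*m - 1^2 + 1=-3*m^2 + 6*m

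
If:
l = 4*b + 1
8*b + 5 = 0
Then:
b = -5/8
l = -3/2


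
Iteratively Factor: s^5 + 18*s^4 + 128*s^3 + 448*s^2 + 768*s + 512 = (s + 4)*(s^4 + 14*s^3 + 72*s^2 + 160*s + 128) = (s + 4)^2*(s^3 + 10*s^2 + 32*s + 32) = (s + 4)^3*(s^2 + 6*s + 8) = (s + 2)*(s + 4)^3*(s + 4)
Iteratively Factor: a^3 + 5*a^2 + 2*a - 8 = (a - 1)*(a^2 + 6*a + 8) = (a - 1)*(a + 2)*(a + 4)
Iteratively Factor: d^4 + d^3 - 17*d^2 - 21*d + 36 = (d - 4)*(d^3 + 5*d^2 + 3*d - 9) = (d - 4)*(d + 3)*(d^2 + 2*d - 3) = (d - 4)*(d + 3)^2*(d - 1)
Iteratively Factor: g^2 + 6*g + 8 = (g + 4)*(g + 2)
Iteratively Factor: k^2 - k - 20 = (k + 4)*(k - 5)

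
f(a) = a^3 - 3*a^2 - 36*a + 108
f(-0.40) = 121.86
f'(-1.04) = -26.52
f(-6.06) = -6.56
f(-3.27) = 158.68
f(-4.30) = 127.82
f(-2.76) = 163.48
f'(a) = 3*a^2 - 6*a - 36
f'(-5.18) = 75.58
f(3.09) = -2.38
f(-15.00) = -3402.00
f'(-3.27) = 15.70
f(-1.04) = 141.07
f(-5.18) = 74.99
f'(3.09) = -25.90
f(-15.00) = -3402.00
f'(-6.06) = 110.53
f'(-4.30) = 45.27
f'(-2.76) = 3.41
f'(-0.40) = -33.12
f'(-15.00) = 729.00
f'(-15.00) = 729.00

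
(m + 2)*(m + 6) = m^2 + 8*m + 12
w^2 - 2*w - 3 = (w - 3)*(w + 1)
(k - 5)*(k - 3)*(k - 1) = k^3 - 9*k^2 + 23*k - 15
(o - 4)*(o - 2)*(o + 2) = o^3 - 4*o^2 - 4*o + 16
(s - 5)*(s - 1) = s^2 - 6*s + 5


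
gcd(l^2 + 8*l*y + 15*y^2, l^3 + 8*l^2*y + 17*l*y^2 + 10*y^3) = l + 5*y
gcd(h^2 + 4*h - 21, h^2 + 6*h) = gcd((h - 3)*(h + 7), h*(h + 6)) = 1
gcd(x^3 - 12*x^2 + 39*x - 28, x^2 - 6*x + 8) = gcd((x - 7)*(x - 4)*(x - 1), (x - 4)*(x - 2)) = x - 4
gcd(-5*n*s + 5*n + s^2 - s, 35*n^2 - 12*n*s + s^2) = -5*n + s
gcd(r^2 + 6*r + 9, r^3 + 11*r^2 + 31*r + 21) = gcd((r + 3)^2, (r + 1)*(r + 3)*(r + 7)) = r + 3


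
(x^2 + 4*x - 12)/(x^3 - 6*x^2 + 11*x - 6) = (x + 6)/(x^2 - 4*x + 3)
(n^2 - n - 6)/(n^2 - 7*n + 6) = (n^2 - n - 6)/(n^2 - 7*n + 6)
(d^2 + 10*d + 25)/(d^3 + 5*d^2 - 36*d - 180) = (d + 5)/(d^2 - 36)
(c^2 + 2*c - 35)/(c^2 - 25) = (c + 7)/(c + 5)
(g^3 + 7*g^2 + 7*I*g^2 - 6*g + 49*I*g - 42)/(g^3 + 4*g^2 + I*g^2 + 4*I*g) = (g^2 + g*(7 + 6*I) + 42*I)/(g*(g + 4))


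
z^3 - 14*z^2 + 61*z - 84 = (z - 7)*(z - 4)*(z - 3)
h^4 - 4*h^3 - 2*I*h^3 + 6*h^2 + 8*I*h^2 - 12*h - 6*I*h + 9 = (h - 3)*(h - 1)*(h - 3*I)*(h + I)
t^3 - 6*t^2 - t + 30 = (t - 5)*(t - 3)*(t + 2)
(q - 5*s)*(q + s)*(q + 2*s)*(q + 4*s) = q^4 + 2*q^3*s - 21*q^2*s^2 - 62*q*s^3 - 40*s^4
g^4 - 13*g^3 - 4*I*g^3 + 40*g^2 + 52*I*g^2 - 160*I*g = g*(g - 8)*(g - 5)*(g - 4*I)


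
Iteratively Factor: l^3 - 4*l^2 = (l - 4)*(l^2) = l*(l - 4)*(l)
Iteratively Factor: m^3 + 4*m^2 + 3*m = (m + 3)*(m^2 + m) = m*(m + 3)*(m + 1)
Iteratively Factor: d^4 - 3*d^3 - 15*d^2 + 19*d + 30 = (d + 3)*(d^3 - 6*d^2 + 3*d + 10) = (d - 2)*(d + 3)*(d^2 - 4*d - 5) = (d - 2)*(d + 1)*(d + 3)*(d - 5)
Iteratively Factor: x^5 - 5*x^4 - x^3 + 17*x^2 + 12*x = (x + 1)*(x^4 - 6*x^3 + 5*x^2 + 12*x) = x*(x + 1)*(x^3 - 6*x^2 + 5*x + 12) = x*(x - 3)*(x + 1)*(x^2 - 3*x - 4) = x*(x - 4)*(x - 3)*(x + 1)*(x + 1)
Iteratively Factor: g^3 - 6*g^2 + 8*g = (g - 4)*(g^2 - 2*g) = g*(g - 4)*(g - 2)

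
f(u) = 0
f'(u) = 0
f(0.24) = 0.00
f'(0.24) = 0.00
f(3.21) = 0.00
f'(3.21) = 0.00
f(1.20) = 0.00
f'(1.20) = 0.00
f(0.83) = 0.00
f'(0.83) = 0.00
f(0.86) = 0.00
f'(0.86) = 0.00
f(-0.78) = 0.00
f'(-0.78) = 0.00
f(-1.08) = 0.00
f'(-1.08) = 0.00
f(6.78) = 0.00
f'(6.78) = 0.00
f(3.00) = 0.00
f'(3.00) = 0.00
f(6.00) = 0.00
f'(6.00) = 0.00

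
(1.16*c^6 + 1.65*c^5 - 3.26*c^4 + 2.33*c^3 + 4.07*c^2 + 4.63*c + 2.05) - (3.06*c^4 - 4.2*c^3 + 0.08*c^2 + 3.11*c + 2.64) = 1.16*c^6 + 1.65*c^5 - 6.32*c^4 + 6.53*c^3 + 3.99*c^2 + 1.52*c - 0.59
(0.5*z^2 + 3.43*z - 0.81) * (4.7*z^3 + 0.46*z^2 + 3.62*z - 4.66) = 2.35*z^5 + 16.351*z^4 - 0.4192*z^3 + 9.714*z^2 - 18.916*z + 3.7746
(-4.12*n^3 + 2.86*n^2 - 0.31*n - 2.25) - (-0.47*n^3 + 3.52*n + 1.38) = -3.65*n^3 + 2.86*n^2 - 3.83*n - 3.63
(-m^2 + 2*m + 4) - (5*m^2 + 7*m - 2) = -6*m^2 - 5*m + 6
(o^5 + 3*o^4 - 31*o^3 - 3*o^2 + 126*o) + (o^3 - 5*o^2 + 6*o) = o^5 + 3*o^4 - 30*o^3 - 8*o^2 + 132*o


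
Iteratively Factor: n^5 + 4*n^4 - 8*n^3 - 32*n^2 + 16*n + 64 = (n - 2)*(n^4 + 6*n^3 + 4*n^2 - 24*n - 32) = (n - 2)*(n + 4)*(n^3 + 2*n^2 - 4*n - 8) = (n - 2)^2*(n + 4)*(n^2 + 4*n + 4) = (n - 2)^2*(n + 2)*(n + 4)*(n + 2)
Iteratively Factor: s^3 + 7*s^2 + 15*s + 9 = (s + 1)*(s^2 + 6*s + 9) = (s + 1)*(s + 3)*(s + 3)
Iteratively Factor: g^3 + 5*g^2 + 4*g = (g)*(g^2 + 5*g + 4) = g*(g + 4)*(g + 1)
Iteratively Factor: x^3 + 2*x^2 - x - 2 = (x - 1)*(x^2 + 3*x + 2) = (x - 1)*(x + 1)*(x + 2)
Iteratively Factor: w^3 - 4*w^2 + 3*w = (w)*(w^2 - 4*w + 3) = w*(w - 3)*(w - 1)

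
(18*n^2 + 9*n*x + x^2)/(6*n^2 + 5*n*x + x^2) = (6*n + x)/(2*n + x)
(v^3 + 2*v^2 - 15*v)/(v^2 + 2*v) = (v^2 + 2*v - 15)/(v + 2)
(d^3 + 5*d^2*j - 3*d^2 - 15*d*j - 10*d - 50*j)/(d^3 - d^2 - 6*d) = (d^2 + 5*d*j - 5*d - 25*j)/(d*(d - 3))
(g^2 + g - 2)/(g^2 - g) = (g + 2)/g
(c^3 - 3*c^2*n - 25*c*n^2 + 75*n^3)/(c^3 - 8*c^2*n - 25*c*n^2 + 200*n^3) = (c - 3*n)/(c - 8*n)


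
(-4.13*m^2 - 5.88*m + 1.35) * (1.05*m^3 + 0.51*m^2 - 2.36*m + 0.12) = -4.3365*m^5 - 8.2803*m^4 + 8.1655*m^3 + 14.0697*m^2 - 3.8916*m + 0.162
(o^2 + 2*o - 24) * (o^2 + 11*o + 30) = o^4 + 13*o^3 + 28*o^2 - 204*o - 720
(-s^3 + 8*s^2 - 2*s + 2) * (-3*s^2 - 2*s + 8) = 3*s^5 - 22*s^4 - 18*s^3 + 62*s^2 - 20*s + 16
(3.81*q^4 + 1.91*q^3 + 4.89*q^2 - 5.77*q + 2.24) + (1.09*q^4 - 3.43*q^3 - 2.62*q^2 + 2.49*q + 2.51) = 4.9*q^4 - 1.52*q^3 + 2.27*q^2 - 3.28*q + 4.75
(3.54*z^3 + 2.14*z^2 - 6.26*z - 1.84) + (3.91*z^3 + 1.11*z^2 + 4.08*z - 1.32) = 7.45*z^3 + 3.25*z^2 - 2.18*z - 3.16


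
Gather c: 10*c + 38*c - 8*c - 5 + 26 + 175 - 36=40*c + 160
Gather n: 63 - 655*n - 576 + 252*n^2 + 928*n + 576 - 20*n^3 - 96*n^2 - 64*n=-20*n^3 + 156*n^2 + 209*n + 63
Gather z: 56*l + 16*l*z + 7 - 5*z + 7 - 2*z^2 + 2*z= 56*l - 2*z^2 + z*(16*l - 3) + 14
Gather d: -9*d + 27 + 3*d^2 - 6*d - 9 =3*d^2 - 15*d + 18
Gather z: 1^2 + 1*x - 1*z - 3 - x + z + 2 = 0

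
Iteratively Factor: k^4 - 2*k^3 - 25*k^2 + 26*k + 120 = (k + 2)*(k^3 - 4*k^2 - 17*k + 60) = (k - 3)*(k + 2)*(k^2 - k - 20) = (k - 3)*(k + 2)*(k + 4)*(k - 5)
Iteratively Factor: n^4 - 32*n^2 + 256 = (n - 4)*(n^3 + 4*n^2 - 16*n - 64) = (n - 4)^2*(n^2 + 8*n + 16) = (n - 4)^2*(n + 4)*(n + 4)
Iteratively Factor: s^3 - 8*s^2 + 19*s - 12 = (s - 3)*(s^2 - 5*s + 4) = (s - 4)*(s - 3)*(s - 1)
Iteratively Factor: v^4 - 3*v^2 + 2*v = (v - 1)*(v^3 + v^2 - 2*v) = (v - 1)^2*(v^2 + 2*v) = v*(v - 1)^2*(v + 2)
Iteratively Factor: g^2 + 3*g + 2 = (g + 1)*(g + 2)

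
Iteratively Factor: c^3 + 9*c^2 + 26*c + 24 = (c + 4)*(c^2 + 5*c + 6) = (c + 3)*(c + 4)*(c + 2)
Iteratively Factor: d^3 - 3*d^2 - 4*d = (d - 4)*(d^2 + d) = (d - 4)*(d + 1)*(d)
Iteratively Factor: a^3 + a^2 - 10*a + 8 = (a + 4)*(a^2 - 3*a + 2) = (a - 1)*(a + 4)*(a - 2)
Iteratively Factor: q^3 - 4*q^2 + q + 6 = (q - 2)*(q^2 - 2*q - 3) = (q - 2)*(q + 1)*(q - 3)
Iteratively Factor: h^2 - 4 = (h + 2)*(h - 2)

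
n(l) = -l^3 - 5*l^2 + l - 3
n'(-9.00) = -152.00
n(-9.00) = 312.00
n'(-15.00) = -524.00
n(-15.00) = 2232.00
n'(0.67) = -7.05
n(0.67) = -4.88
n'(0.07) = 0.29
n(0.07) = -2.95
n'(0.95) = -11.21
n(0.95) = -7.42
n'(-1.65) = 9.33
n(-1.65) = -13.77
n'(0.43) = -3.85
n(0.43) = -3.57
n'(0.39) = -3.36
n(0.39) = -3.43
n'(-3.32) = 1.13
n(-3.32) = -24.84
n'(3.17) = -60.85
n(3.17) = -81.93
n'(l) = -3*l^2 - 10*l + 1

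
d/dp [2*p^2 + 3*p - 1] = 4*p + 3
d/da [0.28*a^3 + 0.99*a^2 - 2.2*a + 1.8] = 0.84*a^2 + 1.98*a - 2.2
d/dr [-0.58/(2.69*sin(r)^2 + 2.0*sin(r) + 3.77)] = (3.1204*sin(r) + 1.16)*cos(r)/(2.69*sin(r)^2 + 2.0*sin(r) + 3.77)^2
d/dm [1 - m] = -1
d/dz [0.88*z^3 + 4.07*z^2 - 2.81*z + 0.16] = 2.64*z^2 + 8.14*z - 2.81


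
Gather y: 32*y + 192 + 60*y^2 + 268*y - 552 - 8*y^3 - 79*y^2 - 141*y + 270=-8*y^3 - 19*y^2 + 159*y - 90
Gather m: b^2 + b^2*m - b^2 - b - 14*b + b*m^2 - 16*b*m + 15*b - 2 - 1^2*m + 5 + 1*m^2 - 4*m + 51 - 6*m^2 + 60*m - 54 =m^2*(b - 5) + m*(b^2 - 16*b + 55)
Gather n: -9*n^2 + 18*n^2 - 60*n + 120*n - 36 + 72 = 9*n^2 + 60*n + 36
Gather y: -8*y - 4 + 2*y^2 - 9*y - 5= 2*y^2 - 17*y - 9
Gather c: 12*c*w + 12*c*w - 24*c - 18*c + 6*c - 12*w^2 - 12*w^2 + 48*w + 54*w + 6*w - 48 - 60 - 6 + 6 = c*(24*w - 36) - 24*w^2 + 108*w - 108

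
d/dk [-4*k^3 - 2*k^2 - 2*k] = -12*k^2 - 4*k - 2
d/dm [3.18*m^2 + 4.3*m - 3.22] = 6.36*m + 4.3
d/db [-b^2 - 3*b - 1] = -2*b - 3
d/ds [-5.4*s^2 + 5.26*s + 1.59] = 5.26 - 10.8*s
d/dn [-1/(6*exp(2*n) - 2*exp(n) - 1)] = (12*exp(n) - 2)*exp(n)/(-6*exp(2*n) + 2*exp(n) + 1)^2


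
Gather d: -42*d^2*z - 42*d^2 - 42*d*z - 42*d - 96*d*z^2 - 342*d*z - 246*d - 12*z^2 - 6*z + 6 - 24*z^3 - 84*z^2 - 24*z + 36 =d^2*(-42*z - 42) + d*(-96*z^2 - 384*z - 288) - 24*z^3 - 96*z^2 - 30*z + 42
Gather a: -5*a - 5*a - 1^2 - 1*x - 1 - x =-10*a - 2*x - 2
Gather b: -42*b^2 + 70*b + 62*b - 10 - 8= -42*b^2 + 132*b - 18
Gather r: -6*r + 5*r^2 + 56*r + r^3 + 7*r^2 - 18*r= r^3 + 12*r^2 + 32*r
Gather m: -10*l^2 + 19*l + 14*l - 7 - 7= -10*l^2 + 33*l - 14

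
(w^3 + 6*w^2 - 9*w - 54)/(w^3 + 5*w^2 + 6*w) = (w^2 + 3*w - 18)/(w*(w + 2))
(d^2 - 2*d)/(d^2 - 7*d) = (d - 2)/(d - 7)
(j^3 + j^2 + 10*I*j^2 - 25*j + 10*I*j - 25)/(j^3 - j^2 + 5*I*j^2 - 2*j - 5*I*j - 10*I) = (j + 5*I)/(j - 2)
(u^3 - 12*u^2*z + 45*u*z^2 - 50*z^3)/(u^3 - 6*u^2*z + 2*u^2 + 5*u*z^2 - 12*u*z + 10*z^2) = (-u^2 + 7*u*z - 10*z^2)/(-u^2 + u*z - 2*u + 2*z)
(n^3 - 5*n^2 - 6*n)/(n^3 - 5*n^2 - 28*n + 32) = n*(n^2 - 5*n - 6)/(n^3 - 5*n^2 - 28*n + 32)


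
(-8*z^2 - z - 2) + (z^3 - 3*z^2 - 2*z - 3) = z^3 - 11*z^2 - 3*z - 5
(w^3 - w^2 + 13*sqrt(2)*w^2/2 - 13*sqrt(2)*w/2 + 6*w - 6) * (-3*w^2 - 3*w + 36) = -3*w^5 - 39*sqrt(2)*w^4/2 + 21*w^3 - 36*w^2 + 507*sqrt(2)*w^2/2 - 234*sqrt(2)*w + 234*w - 216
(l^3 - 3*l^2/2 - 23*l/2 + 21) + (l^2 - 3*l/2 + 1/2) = l^3 - l^2/2 - 13*l + 43/2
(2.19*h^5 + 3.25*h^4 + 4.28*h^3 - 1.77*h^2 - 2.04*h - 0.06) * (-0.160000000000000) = -0.3504*h^5 - 0.52*h^4 - 0.6848*h^3 + 0.2832*h^2 + 0.3264*h + 0.0096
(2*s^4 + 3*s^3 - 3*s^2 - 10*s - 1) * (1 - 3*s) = -6*s^5 - 7*s^4 + 12*s^3 + 27*s^2 - 7*s - 1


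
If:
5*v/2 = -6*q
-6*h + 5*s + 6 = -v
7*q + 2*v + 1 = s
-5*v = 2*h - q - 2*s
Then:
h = 871/436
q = 25/218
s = 273/218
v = -30/109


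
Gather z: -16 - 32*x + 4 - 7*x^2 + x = -7*x^2 - 31*x - 12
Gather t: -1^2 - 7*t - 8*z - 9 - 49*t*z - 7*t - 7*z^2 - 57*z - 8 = t*(-49*z - 14) - 7*z^2 - 65*z - 18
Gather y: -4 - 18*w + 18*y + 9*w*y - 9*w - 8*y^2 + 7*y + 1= -27*w - 8*y^2 + y*(9*w + 25) - 3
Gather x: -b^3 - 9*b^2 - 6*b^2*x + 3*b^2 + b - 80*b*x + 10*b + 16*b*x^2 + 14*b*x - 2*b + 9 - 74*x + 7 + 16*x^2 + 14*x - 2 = -b^3 - 6*b^2 + 9*b + x^2*(16*b + 16) + x*(-6*b^2 - 66*b - 60) + 14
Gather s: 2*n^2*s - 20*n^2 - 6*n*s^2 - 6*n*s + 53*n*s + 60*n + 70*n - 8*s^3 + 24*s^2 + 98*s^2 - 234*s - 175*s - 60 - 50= -20*n^2 + 130*n - 8*s^3 + s^2*(122 - 6*n) + s*(2*n^2 + 47*n - 409) - 110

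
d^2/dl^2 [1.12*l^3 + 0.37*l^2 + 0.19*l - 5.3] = 6.72*l + 0.74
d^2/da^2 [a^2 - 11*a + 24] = 2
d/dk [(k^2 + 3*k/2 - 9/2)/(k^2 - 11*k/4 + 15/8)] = -68/(16*k^2 - 40*k + 25)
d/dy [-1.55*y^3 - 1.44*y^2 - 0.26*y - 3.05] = -4.65*y^2 - 2.88*y - 0.26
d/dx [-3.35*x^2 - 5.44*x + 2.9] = -6.7*x - 5.44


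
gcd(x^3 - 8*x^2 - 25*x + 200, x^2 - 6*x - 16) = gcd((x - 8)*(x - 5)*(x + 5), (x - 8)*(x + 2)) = x - 8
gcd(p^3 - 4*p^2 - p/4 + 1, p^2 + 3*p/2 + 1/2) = p + 1/2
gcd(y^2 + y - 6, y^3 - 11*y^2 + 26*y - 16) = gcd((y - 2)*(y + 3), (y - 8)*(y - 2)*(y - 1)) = y - 2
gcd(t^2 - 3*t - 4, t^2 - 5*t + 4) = t - 4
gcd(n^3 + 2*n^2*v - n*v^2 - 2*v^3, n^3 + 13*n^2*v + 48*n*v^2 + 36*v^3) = n + v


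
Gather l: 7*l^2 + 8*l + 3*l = 7*l^2 + 11*l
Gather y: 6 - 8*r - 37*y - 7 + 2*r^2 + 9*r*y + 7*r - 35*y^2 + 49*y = 2*r^2 - r - 35*y^2 + y*(9*r + 12) - 1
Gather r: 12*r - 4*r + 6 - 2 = 8*r + 4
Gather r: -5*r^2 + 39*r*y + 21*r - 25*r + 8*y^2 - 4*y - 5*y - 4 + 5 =-5*r^2 + r*(39*y - 4) + 8*y^2 - 9*y + 1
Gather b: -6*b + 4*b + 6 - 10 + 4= -2*b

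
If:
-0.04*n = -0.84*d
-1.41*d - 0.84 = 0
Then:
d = -0.60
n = -12.51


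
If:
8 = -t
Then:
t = -8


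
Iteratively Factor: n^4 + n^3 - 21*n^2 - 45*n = (n - 5)*(n^3 + 6*n^2 + 9*n) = (n - 5)*(n + 3)*(n^2 + 3*n) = (n - 5)*(n + 3)^2*(n)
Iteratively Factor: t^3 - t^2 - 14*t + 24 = (t + 4)*(t^2 - 5*t + 6) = (t - 2)*(t + 4)*(t - 3)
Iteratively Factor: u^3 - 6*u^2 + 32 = (u + 2)*(u^2 - 8*u + 16) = (u - 4)*(u + 2)*(u - 4)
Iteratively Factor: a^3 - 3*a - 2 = (a + 1)*(a^2 - a - 2) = (a - 2)*(a + 1)*(a + 1)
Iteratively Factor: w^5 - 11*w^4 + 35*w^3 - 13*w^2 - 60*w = (w - 4)*(w^4 - 7*w^3 + 7*w^2 + 15*w) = (w - 5)*(w - 4)*(w^3 - 2*w^2 - 3*w) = w*(w - 5)*(w - 4)*(w^2 - 2*w - 3) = w*(w - 5)*(w - 4)*(w + 1)*(w - 3)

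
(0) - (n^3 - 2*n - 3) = -n^3 + 2*n + 3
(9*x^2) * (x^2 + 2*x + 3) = 9*x^4 + 18*x^3 + 27*x^2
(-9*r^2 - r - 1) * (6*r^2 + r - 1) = -54*r^4 - 15*r^3 + 2*r^2 + 1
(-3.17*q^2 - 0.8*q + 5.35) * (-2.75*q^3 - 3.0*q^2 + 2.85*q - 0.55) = 8.7175*q^5 + 11.71*q^4 - 21.347*q^3 - 16.5865*q^2 + 15.6875*q - 2.9425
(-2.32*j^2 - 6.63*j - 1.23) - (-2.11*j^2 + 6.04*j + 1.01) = -0.21*j^2 - 12.67*j - 2.24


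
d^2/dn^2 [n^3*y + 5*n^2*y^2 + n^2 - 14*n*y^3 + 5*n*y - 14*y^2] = 6*n*y + 10*y^2 + 2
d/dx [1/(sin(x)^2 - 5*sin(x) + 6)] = (5 - 2*sin(x))*cos(x)/(sin(x)^2 - 5*sin(x) + 6)^2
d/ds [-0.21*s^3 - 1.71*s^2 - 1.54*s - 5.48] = -0.63*s^2 - 3.42*s - 1.54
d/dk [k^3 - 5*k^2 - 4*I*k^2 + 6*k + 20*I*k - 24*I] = 3*k^2 - 10*k - 8*I*k + 6 + 20*I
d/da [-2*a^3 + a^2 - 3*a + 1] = -6*a^2 + 2*a - 3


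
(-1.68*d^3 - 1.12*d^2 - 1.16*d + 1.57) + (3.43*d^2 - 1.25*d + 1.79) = -1.68*d^3 + 2.31*d^2 - 2.41*d + 3.36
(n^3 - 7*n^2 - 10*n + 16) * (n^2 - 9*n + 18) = n^5 - 16*n^4 + 71*n^3 - 20*n^2 - 324*n + 288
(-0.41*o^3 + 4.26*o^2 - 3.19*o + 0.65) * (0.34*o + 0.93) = -0.1394*o^4 + 1.0671*o^3 + 2.8772*o^2 - 2.7457*o + 0.6045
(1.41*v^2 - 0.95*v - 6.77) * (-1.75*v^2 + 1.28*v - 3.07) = -2.4675*v^4 + 3.4673*v^3 + 6.3028*v^2 - 5.7491*v + 20.7839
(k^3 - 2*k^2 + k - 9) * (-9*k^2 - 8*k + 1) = -9*k^5 + 10*k^4 + 8*k^3 + 71*k^2 + 73*k - 9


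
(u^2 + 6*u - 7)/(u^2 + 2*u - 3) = (u + 7)/(u + 3)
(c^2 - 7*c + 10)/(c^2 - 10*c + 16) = (c - 5)/(c - 8)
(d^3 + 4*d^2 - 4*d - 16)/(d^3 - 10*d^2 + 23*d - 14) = (d^2 + 6*d + 8)/(d^2 - 8*d + 7)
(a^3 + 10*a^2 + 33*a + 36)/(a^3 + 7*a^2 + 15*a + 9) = (a + 4)/(a + 1)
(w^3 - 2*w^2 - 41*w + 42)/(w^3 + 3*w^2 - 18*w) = (w^2 - 8*w + 7)/(w*(w - 3))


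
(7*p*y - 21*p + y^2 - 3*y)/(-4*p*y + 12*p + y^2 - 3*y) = (7*p + y)/(-4*p + y)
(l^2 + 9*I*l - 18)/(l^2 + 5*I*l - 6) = (l + 6*I)/(l + 2*I)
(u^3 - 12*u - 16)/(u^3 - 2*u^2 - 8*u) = (u + 2)/u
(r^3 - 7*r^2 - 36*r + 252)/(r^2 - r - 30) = (r^2 - r - 42)/(r + 5)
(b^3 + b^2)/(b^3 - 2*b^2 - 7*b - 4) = b^2/(b^2 - 3*b - 4)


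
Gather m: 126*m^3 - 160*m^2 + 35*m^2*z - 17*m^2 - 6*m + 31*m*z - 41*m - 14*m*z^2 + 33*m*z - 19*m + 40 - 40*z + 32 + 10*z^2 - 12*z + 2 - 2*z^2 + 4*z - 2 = 126*m^3 + m^2*(35*z - 177) + m*(-14*z^2 + 64*z - 66) + 8*z^2 - 48*z + 72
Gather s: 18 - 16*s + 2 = 20 - 16*s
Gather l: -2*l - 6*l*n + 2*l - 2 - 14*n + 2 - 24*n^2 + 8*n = -6*l*n - 24*n^2 - 6*n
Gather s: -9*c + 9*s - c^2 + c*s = -c^2 - 9*c + s*(c + 9)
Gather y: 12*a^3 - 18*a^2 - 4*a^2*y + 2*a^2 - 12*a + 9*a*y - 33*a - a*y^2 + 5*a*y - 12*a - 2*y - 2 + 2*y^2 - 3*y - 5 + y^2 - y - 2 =12*a^3 - 16*a^2 - 57*a + y^2*(3 - a) + y*(-4*a^2 + 14*a - 6) - 9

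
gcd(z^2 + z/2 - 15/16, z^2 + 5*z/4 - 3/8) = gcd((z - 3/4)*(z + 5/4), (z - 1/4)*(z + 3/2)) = 1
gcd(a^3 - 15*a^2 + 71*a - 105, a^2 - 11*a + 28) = a - 7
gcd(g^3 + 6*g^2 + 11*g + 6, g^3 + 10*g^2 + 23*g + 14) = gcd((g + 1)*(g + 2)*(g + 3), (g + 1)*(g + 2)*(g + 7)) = g^2 + 3*g + 2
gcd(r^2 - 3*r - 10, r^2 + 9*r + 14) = r + 2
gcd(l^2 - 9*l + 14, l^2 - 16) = 1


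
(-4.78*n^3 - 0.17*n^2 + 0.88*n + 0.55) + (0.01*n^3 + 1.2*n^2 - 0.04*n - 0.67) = -4.77*n^3 + 1.03*n^2 + 0.84*n - 0.12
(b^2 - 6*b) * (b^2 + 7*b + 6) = b^4 + b^3 - 36*b^2 - 36*b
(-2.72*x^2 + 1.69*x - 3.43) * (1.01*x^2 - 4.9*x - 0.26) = -2.7472*x^4 + 15.0349*x^3 - 11.0381*x^2 + 16.3676*x + 0.8918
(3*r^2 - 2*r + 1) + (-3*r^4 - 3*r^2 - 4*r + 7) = -3*r^4 - 6*r + 8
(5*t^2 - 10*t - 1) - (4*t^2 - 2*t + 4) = t^2 - 8*t - 5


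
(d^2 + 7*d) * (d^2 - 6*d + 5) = d^4 + d^3 - 37*d^2 + 35*d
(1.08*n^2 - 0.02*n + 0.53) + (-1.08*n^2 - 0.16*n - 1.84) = -0.18*n - 1.31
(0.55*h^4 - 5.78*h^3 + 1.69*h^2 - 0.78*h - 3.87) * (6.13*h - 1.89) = 3.3715*h^5 - 36.4709*h^4 + 21.2839*h^3 - 7.9755*h^2 - 22.2489*h + 7.3143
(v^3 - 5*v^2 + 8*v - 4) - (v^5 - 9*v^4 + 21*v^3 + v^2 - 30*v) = -v^5 + 9*v^4 - 20*v^3 - 6*v^2 + 38*v - 4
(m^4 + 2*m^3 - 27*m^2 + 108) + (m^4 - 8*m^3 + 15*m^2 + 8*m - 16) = 2*m^4 - 6*m^3 - 12*m^2 + 8*m + 92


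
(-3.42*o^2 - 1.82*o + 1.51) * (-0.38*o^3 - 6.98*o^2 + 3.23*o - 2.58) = 1.2996*o^5 + 24.5632*o^4 + 1.0832*o^3 - 7.5948*o^2 + 9.5729*o - 3.8958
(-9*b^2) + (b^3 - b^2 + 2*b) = b^3 - 10*b^2 + 2*b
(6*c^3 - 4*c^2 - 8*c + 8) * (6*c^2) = 36*c^5 - 24*c^4 - 48*c^3 + 48*c^2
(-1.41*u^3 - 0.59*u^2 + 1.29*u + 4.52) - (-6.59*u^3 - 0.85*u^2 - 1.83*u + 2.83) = 5.18*u^3 + 0.26*u^2 + 3.12*u + 1.69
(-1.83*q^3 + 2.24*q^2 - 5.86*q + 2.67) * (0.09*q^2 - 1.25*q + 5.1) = -0.1647*q^5 + 2.4891*q^4 - 12.6604*q^3 + 18.9893*q^2 - 33.2235*q + 13.617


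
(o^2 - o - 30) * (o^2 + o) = o^4 - 31*o^2 - 30*o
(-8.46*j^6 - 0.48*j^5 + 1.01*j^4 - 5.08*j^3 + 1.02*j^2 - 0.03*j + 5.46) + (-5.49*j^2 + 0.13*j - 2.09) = -8.46*j^6 - 0.48*j^5 + 1.01*j^4 - 5.08*j^3 - 4.47*j^2 + 0.1*j + 3.37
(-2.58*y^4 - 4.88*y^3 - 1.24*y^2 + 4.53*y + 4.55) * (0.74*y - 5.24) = -1.9092*y^5 + 9.908*y^4 + 24.6536*y^3 + 9.8498*y^2 - 20.3702*y - 23.842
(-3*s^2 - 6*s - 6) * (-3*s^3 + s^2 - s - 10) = 9*s^5 + 15*s^4 + 15*s^3 + 30*s^2 + 66*s + 60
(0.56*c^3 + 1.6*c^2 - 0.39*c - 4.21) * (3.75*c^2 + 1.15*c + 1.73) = 2.1*c^5 + 6.644*c^4 + 1.3463*c^3 - 13.468*c^2 - 5.5162*c - 7.2833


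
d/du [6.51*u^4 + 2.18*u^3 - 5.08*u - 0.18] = 26.04*u^3 + 6.54*u^2 - 5.08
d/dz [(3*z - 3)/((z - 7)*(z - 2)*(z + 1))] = 3*(-2*z^3 + 11*z^2 - 16*z + 19)/(z^6 - 16*z^5 + 74*z^4 - 52*z^3 - 199*z^2 + 140*z + 196)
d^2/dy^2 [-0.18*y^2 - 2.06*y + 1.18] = -0.360000000000000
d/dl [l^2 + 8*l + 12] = 2*l + 8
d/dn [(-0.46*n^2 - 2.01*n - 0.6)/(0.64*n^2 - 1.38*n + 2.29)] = (1.9212*n^2 - 1.3388*n - 5.4309)/(0.4096*n^4 - 1.7664*n^3 + 4.8356*n^2 - 6.3204*n + 5.2441)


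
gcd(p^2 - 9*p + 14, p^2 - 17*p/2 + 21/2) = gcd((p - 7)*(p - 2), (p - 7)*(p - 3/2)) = p - 7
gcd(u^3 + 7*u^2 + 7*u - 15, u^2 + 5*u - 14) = 1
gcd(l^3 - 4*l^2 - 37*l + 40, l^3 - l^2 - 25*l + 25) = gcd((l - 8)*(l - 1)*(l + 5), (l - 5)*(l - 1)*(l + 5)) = l^2 + 4*l - 5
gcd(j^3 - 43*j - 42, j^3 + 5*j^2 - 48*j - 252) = j^2 - j - 42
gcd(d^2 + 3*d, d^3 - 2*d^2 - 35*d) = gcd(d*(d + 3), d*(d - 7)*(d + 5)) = d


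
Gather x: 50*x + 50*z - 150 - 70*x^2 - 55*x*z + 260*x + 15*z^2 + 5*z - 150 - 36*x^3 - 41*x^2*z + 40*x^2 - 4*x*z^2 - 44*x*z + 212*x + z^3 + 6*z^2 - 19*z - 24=-36*x^3 + x^2*(-41*z - 30) + x*(-4*z^2 - 99*z + 522) + z^3 + 21*z^2 + 36*z - 324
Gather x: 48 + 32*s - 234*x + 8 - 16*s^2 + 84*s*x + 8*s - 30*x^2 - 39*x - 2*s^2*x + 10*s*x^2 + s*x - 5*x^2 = -16*s^2 + 40*s + x^2*(10*s - 35) + x*(-2*s^2 + 85*s - 273) + 56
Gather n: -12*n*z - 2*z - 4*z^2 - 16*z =-12*n*z - 4*z^2 - 18*z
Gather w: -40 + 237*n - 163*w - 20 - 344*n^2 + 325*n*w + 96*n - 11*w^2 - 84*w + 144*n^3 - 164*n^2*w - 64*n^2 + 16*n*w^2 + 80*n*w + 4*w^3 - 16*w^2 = 144*n^3 - 408*n^2 + 333*n + 4*w^3 + w^2*(16*n - 27) + w*(-164*n^2 + 405*n - 247) - 60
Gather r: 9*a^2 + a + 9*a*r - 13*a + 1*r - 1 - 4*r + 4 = 9*a^2 - 12*a + r*(9*a - 3) + 3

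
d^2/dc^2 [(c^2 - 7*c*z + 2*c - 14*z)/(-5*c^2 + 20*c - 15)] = 2*(7*c^3*z - 6*c^3 + 42*c^2*z + 9*c^2 - 231*c*z + 18*c + 266*z - 33)/(5*(c^6 - 12*c^5 + 57*c^4 - 136*c^3 + 171*c^2 - 108*c + 27))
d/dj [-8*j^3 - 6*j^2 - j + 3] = -24*j^2 - 12*j - 1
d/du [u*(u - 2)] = 2*u - 2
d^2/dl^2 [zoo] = 0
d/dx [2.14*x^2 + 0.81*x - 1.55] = 4.28*x + 0.81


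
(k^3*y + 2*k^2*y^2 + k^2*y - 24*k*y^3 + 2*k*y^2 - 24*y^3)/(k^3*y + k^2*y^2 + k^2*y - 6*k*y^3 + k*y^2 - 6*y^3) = (-k^2 - 2*k*y + 24*y^2)/(-k^2 - k*y + 6*y^2)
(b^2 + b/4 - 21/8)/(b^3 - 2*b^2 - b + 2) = (b^2 + b/4 - 21/8)/(b^3 - 2*b^2 - b + 2)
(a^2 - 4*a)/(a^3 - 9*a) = (a - 4)/(a^2 - 9)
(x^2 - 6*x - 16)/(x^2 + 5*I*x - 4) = (x^2 - 6*x - 16)/(x^2 + 5*I*x - 4)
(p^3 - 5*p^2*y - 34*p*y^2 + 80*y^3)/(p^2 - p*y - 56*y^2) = (p^2 + 3*p*y - 10*y^2)/(p + 7*y)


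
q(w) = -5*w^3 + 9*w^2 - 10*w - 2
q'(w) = -15*w^2 + 18*w - 10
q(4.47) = -313.45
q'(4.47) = -229.25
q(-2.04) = 98.30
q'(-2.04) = -109.14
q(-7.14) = 2348.19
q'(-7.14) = -903.21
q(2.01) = -26.34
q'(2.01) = -34.42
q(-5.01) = 902.76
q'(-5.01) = -476.68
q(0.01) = -2.10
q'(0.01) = -9.82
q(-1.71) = 66.42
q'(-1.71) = -84.64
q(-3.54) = 367.99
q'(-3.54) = -261.69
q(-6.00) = 1462.00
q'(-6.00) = -658.00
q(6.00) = -818.00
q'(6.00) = -442.00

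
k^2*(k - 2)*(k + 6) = k^4 + 4*k^3 - 12*k^2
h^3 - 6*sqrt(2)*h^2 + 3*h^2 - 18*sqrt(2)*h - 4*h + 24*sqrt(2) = (h - 1)*(h + 4)*(h - 6*sqrt(2))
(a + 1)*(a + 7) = a^2 + 8*a + 7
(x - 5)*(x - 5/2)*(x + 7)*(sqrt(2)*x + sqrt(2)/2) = sqrt(2)*x^4 - 161*sqrt(2)*x^2/4 + 135*sqrt(2)*x/2 + 175*sqrt(2)/4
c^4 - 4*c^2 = c^2*(c - 2)*(c + 2)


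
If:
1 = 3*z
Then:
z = 1/3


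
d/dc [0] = 0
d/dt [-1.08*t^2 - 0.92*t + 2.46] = -2.16*t - 0.92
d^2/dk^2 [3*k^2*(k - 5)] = 18*k - 30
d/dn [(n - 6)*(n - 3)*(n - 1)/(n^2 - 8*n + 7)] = (n^2 - 14*n + 45)/(n^2 - 14*n + 49)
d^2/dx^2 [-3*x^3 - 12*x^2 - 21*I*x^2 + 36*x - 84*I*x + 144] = -18*x - 24 - 42*I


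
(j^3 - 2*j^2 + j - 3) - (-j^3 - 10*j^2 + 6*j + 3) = 2*j^3 + 8*j^2 - 5*j - 6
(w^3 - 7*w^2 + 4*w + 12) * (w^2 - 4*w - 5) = w^5 - 11*w^4 + 27*w^3 + 31*w^2 - 68*w - 60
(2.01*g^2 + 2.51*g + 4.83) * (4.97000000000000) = 9.9897*g^2 + 12.4747*g + 24.0051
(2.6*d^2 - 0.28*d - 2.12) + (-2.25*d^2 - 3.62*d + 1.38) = 0.35*d^2 - 3.9*d - 0.74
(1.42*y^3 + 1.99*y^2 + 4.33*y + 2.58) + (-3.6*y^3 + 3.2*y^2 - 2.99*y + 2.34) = -2.18*y^3 + 5.19*y^2 + 1.34*y + 4.92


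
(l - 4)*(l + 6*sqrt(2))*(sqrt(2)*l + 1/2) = sqrt(2)*l^3 - 4*sqrt(2)*l^2 + 25*l^2/2 - 50*l + 3*sqrt(2)*l - 12*sqrt(2)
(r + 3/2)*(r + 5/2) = r^2 + 4*r + 15/4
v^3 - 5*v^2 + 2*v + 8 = (v - 4)*(v - 2)*(v + 1)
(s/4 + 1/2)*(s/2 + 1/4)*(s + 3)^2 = s^4/8 + 17*s^3/16 + 25*s^2/8 + 57*s/16 + 9/8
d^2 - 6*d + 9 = (d - 3)^2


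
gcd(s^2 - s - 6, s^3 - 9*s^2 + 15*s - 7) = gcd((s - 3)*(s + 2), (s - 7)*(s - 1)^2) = 1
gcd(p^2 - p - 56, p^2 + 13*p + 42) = p + 7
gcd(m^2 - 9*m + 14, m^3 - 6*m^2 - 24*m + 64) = m - 2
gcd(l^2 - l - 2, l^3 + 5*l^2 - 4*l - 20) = l - 2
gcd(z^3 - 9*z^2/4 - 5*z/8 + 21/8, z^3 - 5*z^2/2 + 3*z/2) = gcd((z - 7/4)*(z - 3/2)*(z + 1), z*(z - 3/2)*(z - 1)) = z - 3/2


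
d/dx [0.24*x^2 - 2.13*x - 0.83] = 0.48*x - 2.13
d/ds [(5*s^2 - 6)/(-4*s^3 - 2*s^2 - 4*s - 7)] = 2*(10*s^4 - 46*s^2 - 47*s - 12)/(16*s^6 + 16*s^5 + 36*s^4 + 72*s^3 + 44*s^2 + 56*s + 49)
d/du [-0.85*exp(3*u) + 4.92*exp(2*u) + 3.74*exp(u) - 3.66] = (-2.55*exp(2*u) + 9.84*exp(u) + 3.74)*exp(u)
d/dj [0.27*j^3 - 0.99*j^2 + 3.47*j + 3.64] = 0.81*j^2 - 1.98*j + 3.47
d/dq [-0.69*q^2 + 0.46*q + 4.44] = 0.46 - 1.38*q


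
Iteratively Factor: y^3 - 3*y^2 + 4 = (y - 2)*(y^2 - y - 2) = (y - 2)*(y + 1)*(y - 2)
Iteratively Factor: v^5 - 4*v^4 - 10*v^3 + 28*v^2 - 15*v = (v - 1)*(v^4 - 3*v^3 - 13*v^2 + 15*v) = (v - 1)*(v + 3)*(v^3 - 6*v^2 + 5*v) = v*(v - 1)*(v + 3)*(v^2 - 6*v + 5) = v*(v - 5)*(v - 1)*(v + 3)*(v - 1)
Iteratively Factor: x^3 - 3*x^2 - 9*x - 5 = (x - 5)*(x^2 + 2*x + 1) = (x - 5)*(x + 1)*(x + 1)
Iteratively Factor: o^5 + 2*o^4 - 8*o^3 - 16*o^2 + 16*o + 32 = (o - 2)*(o^4 + 4*o^3 - 16*o - 16) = (o - 2)*(o + 2)*(o^3 + 2*o^2 - 4*o - 8) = (o - 2)^2*(o + 2)*(o^2 + 4*o + 4) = (o - 2)^2*(o + 2)^2*(o + 2)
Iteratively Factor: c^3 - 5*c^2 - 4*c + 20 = (c - 5)*(c^2 - 4) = (c - 5)*(c + 2)*(c - 2)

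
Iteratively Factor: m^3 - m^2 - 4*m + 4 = (m - 2)*(m^2 + m - 2) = (m - 2)*(m - 1)*(m + 2)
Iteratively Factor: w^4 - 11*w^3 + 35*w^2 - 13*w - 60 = (w - 4)*(w^3 - 7*w^2 + 7*w + 15) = (w - 4)*(w - 3)*(w^2 - 4*w - 5) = (w - 5)*(w - 4)*(w - 3)*(w + 1)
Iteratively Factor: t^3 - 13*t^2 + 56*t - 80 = (t - 4)*(t^2 - 9*t + 20) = (t - 5)*(t - 4)*(t - 4)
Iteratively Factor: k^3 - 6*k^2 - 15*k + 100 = (k - 5)*(k^2 - k - 20) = (k - 5)^2*(k + 4)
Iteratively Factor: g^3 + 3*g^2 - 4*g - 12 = (g + 3)*(g^2 - 4) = (g + 2)*(g + 3)*(g - 2)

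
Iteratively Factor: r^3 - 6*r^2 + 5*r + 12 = (r - 3)*(r^2 - 3*r - 4) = (r - 3)*(r + 1)*(r - 4)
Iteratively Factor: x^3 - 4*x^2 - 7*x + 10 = (x - 5)*(x^2 + x - 2) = (x - 5)*(x - 1)*(x + 2)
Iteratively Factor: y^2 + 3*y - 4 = (y + 4)*(y - 1)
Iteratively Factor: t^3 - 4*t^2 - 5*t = (t + 1)*(t^2 - 5*t) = (t - 5)*(t + 1)*(t)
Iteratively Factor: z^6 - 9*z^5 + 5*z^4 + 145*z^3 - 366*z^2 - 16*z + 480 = (z - 3)*(z^5 - 6*z^4 - 13*z^3 + 106*z^2 - 48*z - 160) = (z - 3)*(z + 4)*(z^4 - 10*z^3 + 27*z^2 - 2*z - 40) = (z - 3)*(z - 2)*(z + 4)*(z^3 - 8*z^2 + 11*z + 20) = (z - 3)*(z - 2)*(z + 1)*(z + 4)*(z^2 - 9*z + 20) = (z - 4)*(z - 3)*(z - 2)*(z + 1)*(z + 4)*(z - 5)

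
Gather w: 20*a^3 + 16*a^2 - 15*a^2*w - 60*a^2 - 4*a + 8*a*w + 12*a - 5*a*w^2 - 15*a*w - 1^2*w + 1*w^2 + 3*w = 20*a^3 - 44*a^2 + 8*a + w^2*(1 - 5*a) + w*(-15*a^2 - 7*a + 2)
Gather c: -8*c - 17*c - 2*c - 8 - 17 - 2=-27*c - 27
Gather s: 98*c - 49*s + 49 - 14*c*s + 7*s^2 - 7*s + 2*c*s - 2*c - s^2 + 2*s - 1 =96*c + 6*s^2 + s*(-12*c - 54) + 48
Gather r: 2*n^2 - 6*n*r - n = 2*n^2 - 6*n*r - n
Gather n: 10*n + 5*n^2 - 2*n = 5*n^2 + 8*n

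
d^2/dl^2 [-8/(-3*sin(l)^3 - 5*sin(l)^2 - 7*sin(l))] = 8*(-81*sin(l)^3 - 165*sin(l)^2 - 34*sin(l) + 135 + 227/sin(l) + 210/sin(l)^2 + 98/sin(l)^3)/(3*sin(l)^2 + 5*sin(l) + 7)^3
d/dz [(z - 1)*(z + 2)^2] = 3*z*(z + 2)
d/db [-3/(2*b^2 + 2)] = 3*b/(b^2 + 1)^2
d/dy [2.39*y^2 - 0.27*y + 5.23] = 4.78*y - 0.27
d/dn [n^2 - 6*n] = 2*n - 6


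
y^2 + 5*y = y*(y + 5)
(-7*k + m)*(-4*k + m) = 28*k^2 - 11*k*m + m^2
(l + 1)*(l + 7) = l^2 + 8*l + 7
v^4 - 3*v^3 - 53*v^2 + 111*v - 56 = (v - 8)*(v - 1)^2*(v + 7)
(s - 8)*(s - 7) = s^2 - 15*s + 56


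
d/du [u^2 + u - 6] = 2*u + 1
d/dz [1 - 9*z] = -9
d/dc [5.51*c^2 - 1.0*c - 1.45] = 11.02*c - 1.0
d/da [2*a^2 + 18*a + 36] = 4*a + 18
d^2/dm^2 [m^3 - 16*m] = 6*m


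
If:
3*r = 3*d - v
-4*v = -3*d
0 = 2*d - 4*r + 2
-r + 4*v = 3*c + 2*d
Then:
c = 1/6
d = 2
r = 3/2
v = 3/2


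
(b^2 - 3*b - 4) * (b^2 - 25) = b^4 - 3*b^3 - 29*b^2 + 75*b + 100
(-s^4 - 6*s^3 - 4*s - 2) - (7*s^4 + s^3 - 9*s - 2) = -8*s^4 - 7*s^3 + 5*s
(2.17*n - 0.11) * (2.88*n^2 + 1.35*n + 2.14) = 6.2496*n^3 + 2.6127*n^2 + 4.4953*n - 0.2354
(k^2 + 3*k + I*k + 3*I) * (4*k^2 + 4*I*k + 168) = 4*k^4 + 12*k^3 + 8*I*k^3 + 164*k^2 + 24*I*k^2 + 492*k + 168*I*k + 504*I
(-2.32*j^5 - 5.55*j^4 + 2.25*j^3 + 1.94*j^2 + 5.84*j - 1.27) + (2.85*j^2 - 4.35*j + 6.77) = -2.32*j^5 - 5.55*j^4 + 2.25*j^3 + 4.79*j^2 + 1.49*j + 5.5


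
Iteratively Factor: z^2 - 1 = (z - 1)*(z + 1)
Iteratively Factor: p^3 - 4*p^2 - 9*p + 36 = (p + 3)*(p^2 - 7*p + 12) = (p - 4)*(p + 3)*(p - 3)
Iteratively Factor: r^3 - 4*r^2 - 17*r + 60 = (r + 4)*(r^2 - 8*r + 15) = (r - 3)*(r + 4)*(r - 5)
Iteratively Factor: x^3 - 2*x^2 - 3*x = (x + 1)*(x^2 - 3*x) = (x - 3)*(x + 1)*(x)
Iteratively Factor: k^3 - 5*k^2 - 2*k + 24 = (k - 4)*(k^2 - k - 6) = (k - 4)*(k + 2)*(k - 3)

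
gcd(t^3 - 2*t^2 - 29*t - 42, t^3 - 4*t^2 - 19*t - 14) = t^2 - 5*t - 14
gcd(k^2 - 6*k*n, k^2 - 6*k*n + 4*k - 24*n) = k - 6*n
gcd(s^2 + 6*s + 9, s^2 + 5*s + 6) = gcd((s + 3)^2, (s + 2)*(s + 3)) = s + 3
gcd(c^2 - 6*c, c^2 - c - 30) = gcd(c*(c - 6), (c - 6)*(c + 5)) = c - 6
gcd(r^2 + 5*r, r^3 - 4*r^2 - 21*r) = r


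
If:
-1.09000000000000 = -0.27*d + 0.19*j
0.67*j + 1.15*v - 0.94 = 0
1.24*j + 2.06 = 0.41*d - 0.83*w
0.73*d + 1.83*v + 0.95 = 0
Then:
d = 10.91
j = 9.76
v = -4.87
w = -11.68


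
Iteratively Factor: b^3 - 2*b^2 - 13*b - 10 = (b + 1)*(b^2 - 3*b - 10) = (b - 5)*(b + 1)*(b + 2)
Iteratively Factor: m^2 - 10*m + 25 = (m - 5)*(m - 5)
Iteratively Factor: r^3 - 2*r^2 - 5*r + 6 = (r - 1)*(r^2 - r - 6) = (r - 3)*(r - 1)*(r + 2)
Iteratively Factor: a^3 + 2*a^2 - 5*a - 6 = (a + 1)*(a^2 + a - 6) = (a + 1)*(a + 3)*(a - 2)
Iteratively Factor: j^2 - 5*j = (j - 5)*(j)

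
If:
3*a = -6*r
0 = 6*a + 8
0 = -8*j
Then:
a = -4/3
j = 0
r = 2/3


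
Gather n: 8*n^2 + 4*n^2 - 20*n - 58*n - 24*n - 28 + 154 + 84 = 12*n^2 - 102*n + 210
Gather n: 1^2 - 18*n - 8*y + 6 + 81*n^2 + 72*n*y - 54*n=81*n^2 + n*(72*y - 72) - 8*y + 7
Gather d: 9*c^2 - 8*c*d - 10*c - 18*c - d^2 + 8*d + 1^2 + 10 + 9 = 9*c^2 - 28*c - d^2 + d*(8 - 8*c) + 20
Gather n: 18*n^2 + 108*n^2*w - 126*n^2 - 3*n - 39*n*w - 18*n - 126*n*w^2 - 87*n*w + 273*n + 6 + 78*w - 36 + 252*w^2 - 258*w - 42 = n^2*(108*w - 108) + n*(-126*w^2 - 126*w + 252) + 252*w^2 - 180*w - 72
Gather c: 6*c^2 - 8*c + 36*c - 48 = 6*c^2 + 28*c - 48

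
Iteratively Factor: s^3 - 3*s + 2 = (s - 1)*(s^2 + s - 2) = (s - 1)^2*(s + 2)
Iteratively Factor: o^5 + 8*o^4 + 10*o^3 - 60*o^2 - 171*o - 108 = (o + 1)*(o^4 + 7*o^3 + 3*o^2 - 63*o - 108) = (o + 1)*(o + 4)*(o^3 + 3*o^2 - 9*o - 27) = (o + 1)*(o + 3)*(o + 4)*(o^2 - 9) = (o + 1)*(o + 3)^2*(o + 4)*(o - 3)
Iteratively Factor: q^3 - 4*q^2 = (q)*(q^2 - 4*q) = q*(q - 4)*(q)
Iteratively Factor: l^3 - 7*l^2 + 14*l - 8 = (l - 2)*(l^2 - 5*l + 4) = (l - 2)*(l - 1)*(l - 4)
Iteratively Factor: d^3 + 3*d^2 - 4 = (d + 2)*(d^2 + d - 2) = (d + 2)^2*(d - 1)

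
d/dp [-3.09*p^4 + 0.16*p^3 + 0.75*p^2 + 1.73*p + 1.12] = -12.36*p^3 + 0.48*p^2 + 1.5*p + 1.73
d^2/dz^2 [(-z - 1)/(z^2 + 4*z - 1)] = 2*(-4*(z + 1)*(z + 2)^2 + (3*z + 5)*(z^2 + 4*z - 1))/(z^2 + 4*z - 1)^3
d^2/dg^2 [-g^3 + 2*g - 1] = -6*g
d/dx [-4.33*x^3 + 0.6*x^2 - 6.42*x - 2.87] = -12.99*x^2 + 1.2*x - 6.42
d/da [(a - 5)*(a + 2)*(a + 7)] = 3*a^2 + 8*a - 31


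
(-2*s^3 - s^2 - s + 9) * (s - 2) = -2*s^4 + 3*s^3 + s^2 + 11*s - 18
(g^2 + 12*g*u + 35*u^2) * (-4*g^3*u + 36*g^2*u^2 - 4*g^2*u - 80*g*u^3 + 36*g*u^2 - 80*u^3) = -4*g^5*u - 12*g^4*u^2 - 4*g^4*u + 212*g^3*u^3 - 12*g^3*u^2 + 300*g^2*u^4 + 212*g^2*u^3 - 2800*g*u^5 + 300*g*u^4 - 2800*u^5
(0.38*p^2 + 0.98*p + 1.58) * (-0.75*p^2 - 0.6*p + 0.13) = -0.285*p^4 - 0.963*p^3 - 1.7236*p^2 - 0.8206*p + 0.2054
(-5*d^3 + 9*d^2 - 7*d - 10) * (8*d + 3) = -40*d^4 + 57*d^3 - 29*d^2 - 101*d - 30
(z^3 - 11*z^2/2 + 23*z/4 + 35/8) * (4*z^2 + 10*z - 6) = 4*z^5 - 12*z^4 - 38*z^3 + 108*z^2 + 37*z/4 - 105/4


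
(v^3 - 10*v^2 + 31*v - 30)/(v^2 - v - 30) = (-v^3 + 10*v^2 - 31*v + 30)/(-v^2 + v + 30)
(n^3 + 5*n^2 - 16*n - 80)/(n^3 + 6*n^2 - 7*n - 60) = (n - 4)/(n - 3)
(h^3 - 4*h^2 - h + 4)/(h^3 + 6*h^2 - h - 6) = (h - 4)/(h + 6)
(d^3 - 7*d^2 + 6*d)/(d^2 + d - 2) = d*(d - 6)/(d + 2)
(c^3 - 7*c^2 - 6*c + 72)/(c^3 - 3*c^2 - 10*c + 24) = (c - 6)/(c - 2)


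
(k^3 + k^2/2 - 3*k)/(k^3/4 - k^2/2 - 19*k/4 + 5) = 2*k*(2*k^2 + k - 6)/(k^3 - 2*k^2 - 19*k + 20)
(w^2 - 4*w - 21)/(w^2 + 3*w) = (w - 7)/w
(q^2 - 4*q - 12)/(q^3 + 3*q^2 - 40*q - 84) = 1/(q + 7)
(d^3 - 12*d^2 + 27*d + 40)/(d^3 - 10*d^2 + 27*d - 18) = (d^3 - 12*d^2 + 27*d + 40)/(d^3 - 10*d^2 + 27*d - 18)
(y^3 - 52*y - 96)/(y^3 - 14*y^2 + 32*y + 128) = (y + 6)/(y - 8)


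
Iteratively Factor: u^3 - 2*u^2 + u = (u - 1)*(u^2 - u) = (u - 1)^2*(u)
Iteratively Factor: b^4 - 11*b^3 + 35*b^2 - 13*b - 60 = (b - 4)*(b^3 - 7*b^2 + 7*b + 15) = (b - 4)*(b - 3)*(b^2 - 4*b - 5) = (b - 4)*(b - 3)*(b + 1)*(b - 5)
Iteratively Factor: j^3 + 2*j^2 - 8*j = (j - 2)*(j^2 + 4*j) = j*(j - 2)*(j + 4)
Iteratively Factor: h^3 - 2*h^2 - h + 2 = (h - 2)*(h^2 - 1) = (h - 2)*(h - 1)*(h + 1)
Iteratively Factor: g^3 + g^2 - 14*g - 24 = (g + 3)*(g^2 - 2*g - 8) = (g + 2)*(g + 3)*(g - 4)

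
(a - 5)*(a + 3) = a^2 - 2*a - 15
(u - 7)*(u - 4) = u^2 - 11*u + 28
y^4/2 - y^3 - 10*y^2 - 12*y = y*(y/2 + 1)*(y - 6)*(y + 2)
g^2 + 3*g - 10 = (g - 2)*(g + 5)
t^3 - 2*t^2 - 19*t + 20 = (t - 5)*(t - 1)*(t + 4)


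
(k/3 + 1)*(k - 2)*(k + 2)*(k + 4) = k^4/3 + 7*k^3/3 + 8*k^2/3 - 28*k/3 - 16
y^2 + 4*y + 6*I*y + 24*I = (y + 4)*(y + 6*I)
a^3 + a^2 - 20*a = a*(a - 4)*(a + 5)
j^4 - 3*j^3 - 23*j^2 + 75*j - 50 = (j - 5)*(j - 2)*(j - 1)*(j + 5)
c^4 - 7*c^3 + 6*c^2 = c^2*(c - 6)*(c - 1)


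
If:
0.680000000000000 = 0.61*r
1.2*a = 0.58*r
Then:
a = 0.54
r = 1.11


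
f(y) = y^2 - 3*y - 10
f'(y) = 2*y - 3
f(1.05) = -12.05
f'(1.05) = -0.90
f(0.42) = -11.08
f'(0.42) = -2.16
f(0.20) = -10.56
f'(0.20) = -2.60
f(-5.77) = 40.60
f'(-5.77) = -14.54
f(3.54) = -8.09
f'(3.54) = 4.08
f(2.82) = -10.51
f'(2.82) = 2.64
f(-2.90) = 7.11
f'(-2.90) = -8.80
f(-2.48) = 3.59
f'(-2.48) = -7.96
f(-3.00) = 8.00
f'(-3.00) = -9.00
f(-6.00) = 44.00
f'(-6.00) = -15.00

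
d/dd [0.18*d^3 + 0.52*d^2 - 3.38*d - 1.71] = 0.54*d^2 + 1.04*d - 3.38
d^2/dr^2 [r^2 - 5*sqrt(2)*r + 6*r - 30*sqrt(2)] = 2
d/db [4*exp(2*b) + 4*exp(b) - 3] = (8*exp(b) + 4)*exp(b)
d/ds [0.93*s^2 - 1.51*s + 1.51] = 1.86*s - 1.51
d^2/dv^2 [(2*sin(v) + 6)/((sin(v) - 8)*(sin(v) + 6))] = 2*(-sin(v)^5 - 14*sin(v)^4 - 268*sin(v)^3 - 474*sin(v)^2 - 1764*sin(v) + 120)/((sin(v) - 8)^3*(sin(v) + 6)^3)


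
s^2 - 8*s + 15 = (s - 5)*(s - 3)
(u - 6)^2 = u^2 - 12*u + 36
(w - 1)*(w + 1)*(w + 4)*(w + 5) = w^4 + 9*w^3 + 19*w^2 - 9*w - 20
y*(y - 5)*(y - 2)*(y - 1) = y^4 - 8*y^3 + 17*y^2 - 10*y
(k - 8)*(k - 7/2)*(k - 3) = k^3 - 29*k^2/2 + 125*k/2 - 84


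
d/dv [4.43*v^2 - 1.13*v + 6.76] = 8.86*v - 1.13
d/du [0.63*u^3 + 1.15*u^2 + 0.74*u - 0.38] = 1.89*u^2 + 2.3*u + 0.74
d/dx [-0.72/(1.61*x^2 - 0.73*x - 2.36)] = (2.3184*x - 0.5256)/(-1.61*x^2 + 0.73*x + 2.36)^2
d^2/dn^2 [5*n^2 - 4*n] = 10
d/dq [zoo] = 0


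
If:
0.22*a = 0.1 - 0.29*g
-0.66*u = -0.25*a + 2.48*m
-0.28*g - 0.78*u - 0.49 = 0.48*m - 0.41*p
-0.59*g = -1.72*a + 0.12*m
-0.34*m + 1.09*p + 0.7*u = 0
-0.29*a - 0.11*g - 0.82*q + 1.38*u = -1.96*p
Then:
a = 0.10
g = 0.27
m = 0.17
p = 0.44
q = -0.03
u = -0.60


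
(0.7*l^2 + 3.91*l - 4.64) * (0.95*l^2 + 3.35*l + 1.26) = 0.665*l^4 + 6.0595*l^3 + 9.5725*l^2 - 10.6174*l - 5.8464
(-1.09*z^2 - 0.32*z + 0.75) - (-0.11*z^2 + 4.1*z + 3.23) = -0.98*z^2 - 4.42*z - 2.48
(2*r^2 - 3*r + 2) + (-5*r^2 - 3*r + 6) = -3*r^2 - 6*r + 8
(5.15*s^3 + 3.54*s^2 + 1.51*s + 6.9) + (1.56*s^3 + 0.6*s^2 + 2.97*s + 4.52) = 6.71*s^3 + 4.14*s^2 + 4.48*s + 11.42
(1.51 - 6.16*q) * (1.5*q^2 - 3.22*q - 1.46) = -9.24*q^3 + 22.1002*q^2 + 4.1314*q - 2.2046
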